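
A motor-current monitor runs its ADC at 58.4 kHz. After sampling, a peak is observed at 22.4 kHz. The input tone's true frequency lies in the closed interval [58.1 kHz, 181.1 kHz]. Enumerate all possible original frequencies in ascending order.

Frequencies that alias to 22.4 kHz are k·fs ± 22.4 kHz for integer k ≥ 0.
k=0: 22.4 kHz.
k=1: 36 kHz, 80.8 kHz.
k=2: 94.4 kHz, 139.2 kHz.
k=3: 152.8 kHz, 197.6 kHz.
k=4: 211.2 kHz, 256 kHz.
Within [58.1 kHz, 181.1 kHz]: 80.8 kHz, 94.4 kHz, 139.2 kHz, 152.8 kHz.

80.8 kHz, 94.4 kHz, 139.2 kHz, 152.8 kHz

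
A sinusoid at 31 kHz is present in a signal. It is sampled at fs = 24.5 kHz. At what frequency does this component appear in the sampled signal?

6.5 kHz

31 kHz mod fs = 6.5 kHz.
6.5 kHz ≤ fs/2 = 12.25 kHz, appears at 6.5 kHz.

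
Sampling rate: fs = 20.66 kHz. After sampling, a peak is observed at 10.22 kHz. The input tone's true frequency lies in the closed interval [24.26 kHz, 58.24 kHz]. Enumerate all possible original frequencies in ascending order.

Frequencies that alias to 10.22 kHz are k·fs ± 10.22 kHz for integer k ≥ 0.
k=0: 10.22 kHz.
k=1: 10.44 kHz, 30.88 kHz.
k=2: 31.1 kHz, 51.54 kHz.
k=3: 51.76 kHz, 72.2 kHz.
k=4: 72.42 kHz, 92.86 kHz.
Within [24.26 kHz, 58.24 kHz]: 30.88 kHz, 31.1 kHz, 51.54 kHz, 51.76 kHz.

30.88 kHz, 31.1 kHz, 51.54 kHz, 51.76 kHz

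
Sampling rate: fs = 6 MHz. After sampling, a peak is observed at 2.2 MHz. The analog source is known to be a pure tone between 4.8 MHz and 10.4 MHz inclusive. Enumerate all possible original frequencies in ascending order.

8.2 MHz, 9.8 MHz

Frequencies that alias to 2.2 MHz are k·fs ± 2.2 MHz for integer k ≥ 0.
k=0: 2.2 MHz.
k=1: 3.8 MHz, 8.2 MHz.
k=2: 9.8 MHz, 14.2 MHz.
k=3: 15.8 MHz, 20.2 MHz.
Within [4.8 MHz, 10.4 MHz]: 8.2 MHz, 9.8 MHz.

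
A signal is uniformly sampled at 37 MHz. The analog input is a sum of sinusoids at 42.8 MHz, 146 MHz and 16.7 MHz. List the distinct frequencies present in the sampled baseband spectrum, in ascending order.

fs/2 = 18.5 MHz.
42.8 MHz mod fs = 5.8 MHz.
5.8 MHz ≤ fs/2 = 18.5 MHz, appears at 5.8 MHz.
146 MHz mod fs = 35 MHz.
35 MHz > fs/2 = 18.5 MHz, folds to fs − 35 MHz = 2 MHz.
16.7 MHz ≤ fs/2 = 18.5 MHz, passes unchanged.
Distinct values: {2 MHz, 5.8 MHz, 16.7 MHz}.

2 MHz, 5.8 MHz, 16.7 MHz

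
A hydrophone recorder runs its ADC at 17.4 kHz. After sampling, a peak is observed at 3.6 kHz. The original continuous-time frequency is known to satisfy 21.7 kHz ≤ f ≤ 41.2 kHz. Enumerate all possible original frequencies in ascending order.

31.2 kHz, 38.4 kHz

Frequencies that alias to 3.6 kHz are k·fs ± 3.6 kHz for integer k ≥ 0.
k=0: 3.6 kHz.
k=1: 13.8 kHz, 21 kHz.
k=2: 31.2 kHz, 38.4 kHz.
k=3: 48.6 kHz, 55.8 kHz.
Within [21.7 kHz, 41.2 kHz]: 31.2 kHz, 38.4 kHz.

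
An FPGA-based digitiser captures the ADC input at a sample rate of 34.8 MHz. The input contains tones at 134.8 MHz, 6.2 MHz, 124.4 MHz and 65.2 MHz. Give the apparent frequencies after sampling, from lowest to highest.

4.4 MHz, 6.2 MHz, 14.8 MHz

fs/2 = 17.4 MHz.
134.8 MHz mod fs = 30.4 MHz.
30.4 MHz > fs/2 = 17.4 MHz, folds to fs − 30.4 MHz = 4.4 MHz.
6.2 MHz ≤ fs/2 = 17.4 MHz, passes unchanged.
124.4 MHz mod fs = 20 MHz.
20 MHz > fs/2 = 17.4 MHz, folds to fs − 20 MHz = 14.8 MHz.
65.2 MHz mod fs = 30.4 MHz.
30.4 MHz > fs/2 = 17.4 MHz, folds to fs − 30.4 MHz = 4.4 MHz.
Distinct values: {4.4 MHz, 6.2 MHz, 14.8 MHz}.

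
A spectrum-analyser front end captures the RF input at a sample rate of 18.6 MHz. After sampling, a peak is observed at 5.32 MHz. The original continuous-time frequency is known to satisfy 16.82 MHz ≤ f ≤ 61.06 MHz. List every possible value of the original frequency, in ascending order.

Frequencies that alias to 5.32 MHz are k·fs ± 5.32 MHz for integer k ≥ 0.
k=0: 5.32 MHz.
k=1: 13.28 MHz, 23.92 MHz.
k=2: 31.88 MHz, 42.52 MHz.
k=3: 50.48 MHz, 61.12 MHz.
k=4: 69.08 MHz, 79.72 MHz.
Within [16.82 MHz, 61.06 MHz]: 23.92 MHz, 31.88 MHz, 42.52 MHz, 50.48 MHz.

23.92 MHz, 31.88 MHz, 42.52 MHz, 50.48 MHz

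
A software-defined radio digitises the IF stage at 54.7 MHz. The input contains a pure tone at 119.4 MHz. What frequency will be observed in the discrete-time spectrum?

10 MHz

119.4 MHz mod fs = 10 MHz.
10 MHz ≤ fs/2 = 27.35 MHz, appears at 10 MHz.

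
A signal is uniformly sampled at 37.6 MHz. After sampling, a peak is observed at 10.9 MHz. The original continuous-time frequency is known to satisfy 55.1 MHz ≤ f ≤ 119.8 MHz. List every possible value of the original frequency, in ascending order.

Frequencies that alias to 10.9 MHz are k·fs ± 10.9 MHz for integer k ≥ 0.
k=0: 10.9 MHz.
k=1: 26.7 MHz, 48.5 MHz.
k=2: 64.3 MHz, 86.1 MHz.
k=3: 101.9 MHz, 123.7 MHz.
k=4: 139.5 MHz, 161.3 MHz.
Within [55.1 MHz, 119.8 MHz]: 64.3 MHz, 86.1 MHz, 101.9 MHz.

64.3 MHz, 86.1 MHz, 101.9 MHz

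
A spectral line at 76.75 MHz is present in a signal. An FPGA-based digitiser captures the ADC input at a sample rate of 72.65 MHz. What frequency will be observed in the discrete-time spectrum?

76.75 MHz mod fs = 4.1 MHz.
4.1 MHz ≤ fs/2 = 36.325 MHz, appears at 4.1 MHz.

4.1 MHz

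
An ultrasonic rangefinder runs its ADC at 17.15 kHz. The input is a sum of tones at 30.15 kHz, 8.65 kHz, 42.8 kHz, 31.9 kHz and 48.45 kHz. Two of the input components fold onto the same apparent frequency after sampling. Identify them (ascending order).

fs/2 = 8.575 kHz.
30.15 kHz mod fs = 13 kHz.
13 kHz > fs/2 = 8.575 kHz, folds to fs − 13 kHz = 4.15 kHz.
8.65 kHz > fs/2 = 8.575 kHz, folds to fs − 8.65 kHz = 8.5 kHz.
42.8 kHz mod fs = 8.5 kHz.
8.5 kHz ≤ fs/2 = 8.575 kHz, appears at 8.5 kHz.
31.9 kHz mod fs = 14.75 kHz.
14.75 kHz > fs/2 = 8.575 kHz, folds to fs − 14.75 kHz = 2.4 kHz.
48.45 kHz mod fs = 14.15 kHz.
14.15 kHz > fs/2 = 8.575 kHz, folds to fs − 14.15 kHz = 3 kHz.
8.65 kHz and 42.8 kHz both map to 8.5 kHz.

8.65 kHz, 42.8 kHz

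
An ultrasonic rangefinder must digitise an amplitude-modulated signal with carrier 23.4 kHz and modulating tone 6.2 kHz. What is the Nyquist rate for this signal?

59.2 kHz

AM sidebands sit at fc ± fm = 17.2 kHz and 29.6 kHz.
Highest-frequency component: 29.6 kHz.
Nyquist rate = 2 × 29.6 kHz = 59.2 kHz.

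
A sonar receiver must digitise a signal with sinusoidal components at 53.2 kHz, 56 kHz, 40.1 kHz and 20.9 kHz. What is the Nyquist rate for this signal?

112 kHz

Highest-frequency component: 56 kHz.
Nyquist rate = 2 × 56 kHz = 112 kHz.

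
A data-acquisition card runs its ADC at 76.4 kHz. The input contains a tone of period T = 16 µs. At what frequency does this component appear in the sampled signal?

T = 16 µs → f = 1/T = 62.5 kHz.
62.5 kHz > fs/2 = 38.2 kHz, folds to fs − 62.5 kHz = 13.9 kHz.

13.9 kHz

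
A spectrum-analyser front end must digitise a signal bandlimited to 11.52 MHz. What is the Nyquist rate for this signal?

23.04 MHz

Nyquist rate = 2 × 11.52 MHz = 23.04 MHz.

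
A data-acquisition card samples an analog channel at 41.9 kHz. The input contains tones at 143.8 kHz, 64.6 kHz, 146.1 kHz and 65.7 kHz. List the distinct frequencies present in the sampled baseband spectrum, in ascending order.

fs/2 = 20.95 kHz.
143.8 kHz mod fs = 18.1 kHz.
18.1 kHz ≤ fs/2 = 20.95 kHz, appears at 18.1 kHz.
64.6 kHz mod fs = 22.7 kHz.
22.7 kHz > fs/2 = 20.95 kHz, folds to fs − 22.7 kHz = 19.2 kHz.
146.1 kHz mod fs = 20.4 kHz.
20.4 kHz ≤ fs/2 = 20.95 kHz, appears at 20.4 kHz.
65.7 kHz mod fs = 23.8 kHz.
23.8 kHz > fs/2 = 20.95 kHz, folds to fs − 23.8 kHz = 18.1 kHz.
Distinct values: {18.1 kHz, 19.2 kHz, 20.4 kHz}.

18.1 kHz, 19.2 kHz, 20.4 kHz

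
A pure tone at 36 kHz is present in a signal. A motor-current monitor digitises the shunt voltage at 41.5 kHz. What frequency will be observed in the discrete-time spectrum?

5.5 kHz

36 kHz > fs/2 = 20.75 kHz, folds to fs − 36 kHz = 5.5 kHz.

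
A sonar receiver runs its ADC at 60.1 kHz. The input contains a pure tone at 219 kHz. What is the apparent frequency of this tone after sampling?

21.4 kHz

219 kHz mod fs = 38.7 kHz.
38.7 kHz > fs/2 = 30.05 kHz, folds to fs − 38.7 kHz = 21.4 kHz.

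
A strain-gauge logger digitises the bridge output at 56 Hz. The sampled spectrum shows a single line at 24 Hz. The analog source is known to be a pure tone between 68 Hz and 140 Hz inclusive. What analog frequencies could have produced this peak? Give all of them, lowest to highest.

80 Hz, 88 Hz, 136 Hz

Frequencies that alias to 24 Hz are k·fs ± 24 Hz for integer k ≥ 0.
k=0: 24 Hz.
k=1: 32 Hz, 80 Hz.
k=2: 88 Hz, 136 Hz.
k=3: 144 Hz, 192 Hz.
Within [68 Hz, 140 Hz]: 80 Hz, 88 Hz, 136 Hz.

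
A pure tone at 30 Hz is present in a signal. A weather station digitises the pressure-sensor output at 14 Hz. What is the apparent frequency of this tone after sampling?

30 Hz mod fs = 2 Hz.
2 Hz ≤ fs/2 = 7 Hz, appears at 2 Hz.

2 Hz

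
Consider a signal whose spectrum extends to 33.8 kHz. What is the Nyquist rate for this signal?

Nyquist rate = 2 × 33.8 kHz = 67.6 kHz.

67.6 kHz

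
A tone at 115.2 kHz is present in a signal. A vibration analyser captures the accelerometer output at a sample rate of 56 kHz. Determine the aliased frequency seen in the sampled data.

115.2 kHz mod fs = 3.2 kHz.
3.2 kHz ≤ fs/2 = 28 kHz, appears at 3.2 kHz.

3.2 kHz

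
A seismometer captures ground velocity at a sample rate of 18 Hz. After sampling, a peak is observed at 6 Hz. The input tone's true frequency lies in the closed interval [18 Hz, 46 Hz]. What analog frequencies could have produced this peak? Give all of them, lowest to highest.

Frequencies that alias to 6 Hz are k·fs ± 6 Hz for integer k ≥ 0.
k=0: 6 Hz.
k=1: 12 Hz, 24 Hz.
k=2: 30 Hz, 42 Hz.
k=3: 48 Hz, 60 Hz.
Within [18 Hz, 46 Hz]: 24 Hz, 30 Hz, 42 Hz.

24 Hz, 30 Hz, 42 Hz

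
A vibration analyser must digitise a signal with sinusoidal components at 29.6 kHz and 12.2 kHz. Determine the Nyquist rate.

59.2 kHz

Highest-frequency component: 29.6 kHz.
Nyquist rate = 2 × 29.6 kHz = 59.2 kHz.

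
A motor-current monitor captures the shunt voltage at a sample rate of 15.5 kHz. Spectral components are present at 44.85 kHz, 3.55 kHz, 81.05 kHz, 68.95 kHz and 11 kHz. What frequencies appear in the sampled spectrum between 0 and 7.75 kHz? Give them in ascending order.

1.65 kHz, 3.55 kHz, 4.5 kHz, 6.95 kHz

fs/2 = 7.75 kHz.
44.85 kHz mod fs = 13.85 kHz.
13.85 kHz > fs/2 = 7.75 kHz, folds to fs − 13.85 kHz = 1.65 kHz.
3.55 kHz ≤ fs/2 = 7.75 kHz, passes unchanged.
81.05 kHz mod fs = 3.55 kHz.
3.55 kHz ≤ fs/2 = 7.75 kHz, appears at 3.55 kHz.
68.95 kHz mod fs = 6.95 kHz.
6.95 kHz ≤ fs/2 = 7.75 kHz, appears at 6.95 kHz.
11 kHz > fs/2 = 7.75 kHz, folds to fs − 11 kHz = 4.5 kHz.
Distinct values: {1.65 kHz, 3.55 kHz, 4.5 kHz, 6.95 kHz}.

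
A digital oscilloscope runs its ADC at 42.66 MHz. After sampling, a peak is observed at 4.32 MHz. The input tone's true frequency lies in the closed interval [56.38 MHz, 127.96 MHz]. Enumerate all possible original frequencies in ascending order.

81 MHz, 89.64 MHz, 123.66 MHz

Frequencies that alias to 4.32 MHz are k·fs ± 4.32 MHz for integer k ≥ 0.
k=0: 4.32 MHz.
k=1: 38.34 MHz, 46.98 MHz.
k=2: 81 MHz, 89.64 MHz.
k=3: 123.66 MHz, 132.3 MHz.
k=4: 166.32 MHz, 174.96 MHz.
Within [56.38 MHz, 127.96 MHz]: 81 MHz, 89.64 MHz, 123.66 MHz.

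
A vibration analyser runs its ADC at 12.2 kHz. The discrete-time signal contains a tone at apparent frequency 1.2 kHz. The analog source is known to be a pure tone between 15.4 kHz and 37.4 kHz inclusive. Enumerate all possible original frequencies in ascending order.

Frequencies that alias to 1.2 kHz are k·fs ± 1.2 kHz for integer k ≥ 0.
k=0: 1.2 kHz.
k=1: 11 kHz, 13.4 kHz.
k=2: 23.2 kHz, 25.6 kHz.
k=3: 35.4 kHz, 37.8 kHz.
k=4: 47.6 kHz, 50 kHz.
Within [15.4 kHz, 37.4 kHz]: 23.2 kHz, 25.6 kHz, 35.4 kHz.

23.2 kHz, 25.6 kHz, 35.4 kHz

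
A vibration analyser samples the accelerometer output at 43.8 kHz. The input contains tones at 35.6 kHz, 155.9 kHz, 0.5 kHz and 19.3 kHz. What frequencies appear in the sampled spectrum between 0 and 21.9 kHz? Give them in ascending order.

0.5 kHz, 8.2 kHz, 19.3 kHz

fs/2 = 21.9 kHz.
35.6 kHz > fs/2 = 21.9 kHz, folds to fs − 35.6 kHz = 8.2 kHz.
155.9 kHz mod fs = 24.5 kHz.
24.5 kHz > fs/2 = 21.9 kHz, folds to fs − 24.5 kHz = 19.3 kHz.
0.5 kHz ≤ fs/2 = 21.9 kHz, passes unchanged.
19.3 kHz ≤ fs/2 = 21.9 kHz, passes unchanged.
Distinct values: {0.5 kHz, 8.2 kHz, 19.3 kHz}.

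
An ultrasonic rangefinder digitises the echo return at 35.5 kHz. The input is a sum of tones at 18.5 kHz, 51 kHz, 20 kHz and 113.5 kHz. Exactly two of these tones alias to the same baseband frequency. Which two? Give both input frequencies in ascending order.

20 kHz, 51 kHz

fs/2 = 17.75 kHz.
18.5 kHz > fs/2 = 17.75 kHz, folds to fs − 18.5 kHz = 17 kHz.
51 kHz mod fs = 15.5 kHz.
15.5 kHz ≤ fs/2 = 17.75 kHz, appears at 15.5 kHz.
20 kHz > fs/2 = 17.75 kHz, folds to fs − 20 kHz = 15.5 kHz.
113.5 kHz mod fs = 7 kHz.
7 kHz ≤ fs/2 = 17.75 kHz, appears at 7 kHz.
20 kHz and 51 kHz both map to 15.5 kHz.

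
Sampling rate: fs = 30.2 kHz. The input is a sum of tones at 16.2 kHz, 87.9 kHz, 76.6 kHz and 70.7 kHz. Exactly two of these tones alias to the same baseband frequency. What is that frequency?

14 kHz

fs/2 = 15.1 kHz.
16.2 kHz > fs/2 = 15.1 kHz, folds to fs − 16.2 kHz = 14 kHz.
87.9 kHz mod fs = 27.5 kHz.
27.5 kHz > fs/2 = 15.1 kHz, folds to fs − 27.5 kHz = 2.7 kHz.
76.6 kHz mod fs = 16.2 kHz.
16.2 kHz > fs/2 = 15.1 kHz, folds to fs − 16.2 kHz = 14 kHz.
70.7 kHz mod fs = 10.3 kHz.
10.3 kHz ≤ fs/2 = 15.1 kHz, appears at 10.3 kHz.
16.2 kHz and 76.6 kHz both map to 14 kHz.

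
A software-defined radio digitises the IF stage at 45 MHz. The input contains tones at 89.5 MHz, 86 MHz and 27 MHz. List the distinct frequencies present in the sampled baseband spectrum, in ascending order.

0.5 MHz, 4 MHz, 18 MHz

fs/2 = 22.5 MHz.
89.5 MHz mod fs = 44.5 MHz.
44.5 MHz > fs/2 = 22.5 MHz, folds to fs − 44.5 MHz = 0.5 MHz.
86 MHz mod fs = 41 MHz.
41 MHz > fs/2 = 22.5 MHz, folds to fs − 41 MHz = 4 MHz.
27 MHz > fs/2 = 22.5 MHz, folds to fs − 27 MHz = 18 MHz.
Distinct values: {0.5 MHz, 4 MHz, 18 MHz}.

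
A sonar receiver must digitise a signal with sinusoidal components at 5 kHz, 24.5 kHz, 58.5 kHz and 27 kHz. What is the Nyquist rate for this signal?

117 kHz

Highest-frequency component: 58.5 kHz.
Nyquist rate = 2 × 58.5 kHz = 117 kHz.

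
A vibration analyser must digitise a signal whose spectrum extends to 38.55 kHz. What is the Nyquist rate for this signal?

77.1 kHz

Nyquist rate = 2 × 38.55 kHz = 77.1 kHz.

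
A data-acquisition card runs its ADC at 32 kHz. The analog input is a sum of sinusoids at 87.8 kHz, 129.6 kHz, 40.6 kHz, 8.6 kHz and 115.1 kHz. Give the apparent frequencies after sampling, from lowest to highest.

fs/2 = 16 kHz.
87.8 kHz mod fs = 23.8 kHz.
23.8 kHz > fs/2 = 16 kHz, folds to fs − 23.8 kHz = 8.2 kHz.
129.6 kHz mod fs = 1.6 kHz.
1.6 kHz ≤ fs/2 = 16 kHz, appears at 1.6 kHz.
40.6 kHz mod fs = 8.6 kHz.
8.6 kHz ≤ fs/2 = 16 kHz, appears at 8.6 kHz.
8.6 kHz ≤ fs/2 = 16 kHz, passes unchanged.
115.1 kHz mod fs = 19.1 kHz.
19.1 kHz > fs/2 = 16 kHz, folds to fs − 19.1 kHz = 12.9 kHz.
Distinct values: {1.6 kHz, 8.2 kHz, 8.6 kHz, 12.9 kHz}.

1.6 kHz, 8.2 kHz, 8.6 kHz, 12.9 kHz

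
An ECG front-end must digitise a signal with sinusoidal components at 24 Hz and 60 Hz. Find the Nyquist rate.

Highest-frequency component: 60 Hz.
Nyquist rate = 2 × 60 Hz = 120 Hz.

120 Hz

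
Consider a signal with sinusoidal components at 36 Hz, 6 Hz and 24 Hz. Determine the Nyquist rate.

72 Hz

Highest-frequency component: 36 Hz.
Nyquist rate = 2 × 36 Hz = 72 Hz.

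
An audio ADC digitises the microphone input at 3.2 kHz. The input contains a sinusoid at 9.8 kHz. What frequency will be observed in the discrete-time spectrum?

9.8 kHz mod fs = 0.2 kHz.
0.2 kHz ≤ fs/2 = 1.6 kHz, appears at 0.2 kHz.

0.2 kHz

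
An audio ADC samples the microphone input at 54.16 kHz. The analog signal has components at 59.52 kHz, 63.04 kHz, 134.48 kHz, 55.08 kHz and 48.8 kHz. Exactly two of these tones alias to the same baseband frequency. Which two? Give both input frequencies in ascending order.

fs/2 = 27.08 kHz.
59.52 kHz mod fs = 5.36 kHz.
5.36 kHz ≤ fs/2 = 27.08 kHz, appears at 5.36 kHz.
63.04 kHz mod fs = 8.88 kHz.
8.88 kHz ≤ fs/2 = 27.08 kHz, appears at 8.88 kHz.
134.48 kHz mod fs = 26.16 kHz.
26.16 kHz ≤ fs/2 = 27.08 kHz, appears at 26.16 kHz.
55.08 kHz mod fs = 0.92 kHz.
0.92 kHz ≤ fs/2 = 27.08 kHz, appears at 0.92 kHz.
48.8 kHz > fs/2 = 27.08 kHz, folds to fs − 48.8 kHz = 5.36 kHz.
48.8 kHz and 59.52 kHz both map to 5.36 kHz.

48.8 kHz, 59.52 kHz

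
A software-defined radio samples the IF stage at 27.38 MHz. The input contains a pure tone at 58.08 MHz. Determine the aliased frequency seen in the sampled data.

58.08 MHz mod fs = 3.32 MHz.
3.32 MHz ≤ fs/2 = 13.69 MHz, appears at 3.32 MHz.

3.32 MHz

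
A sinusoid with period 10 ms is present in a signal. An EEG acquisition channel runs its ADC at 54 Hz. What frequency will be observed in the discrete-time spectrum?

8 Hz

T = 10 ms → f = 1/T = 100 Hz.
100 Hz mod fs = 46 Hz.
46 Hz > fs/2 = 27 Hz, folds to fs − 46 Hz = 8 Hz.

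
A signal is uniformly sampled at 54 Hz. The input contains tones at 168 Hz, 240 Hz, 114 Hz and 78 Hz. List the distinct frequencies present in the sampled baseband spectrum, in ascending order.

fs/2 = 27 Hz.
168 Hz mod fs = 6 Hz.
6 Hz ≤ fs/2 = 27 Hz, appears at 6 Hz.
240 Hz mod fs = 24 Hz.
24 Hz ≤ fs/2 = 27 Hz, appears at 24 Hz.
114 Hz mod fs = 6 Hz.
6 Hz ≤ fs/2 = 27 Hz, appears at 6 Hz.
78 Hz mod fs = 24 Hz.
24 Hz ≤ fs/2 = 27 Hz, appears at 24 Hz.
Distinct values: {6 Hz, 24 Hz}.

6 Hz, 24 Hz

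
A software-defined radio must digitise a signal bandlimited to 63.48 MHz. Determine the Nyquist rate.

126.96 MHz

Nyquist rate = 2 × 63.48 MHz = 126.96 MHz.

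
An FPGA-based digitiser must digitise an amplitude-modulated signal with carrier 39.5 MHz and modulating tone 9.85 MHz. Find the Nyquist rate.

AM sidebands sit at fc ± fm = 29.65 MHz and 49.35 MHz.
Highest-frequency component: 49.35 MHz.
Nyquist rate = 2 × 49.35 MHz = 98.7 MHz.

98.7 MHz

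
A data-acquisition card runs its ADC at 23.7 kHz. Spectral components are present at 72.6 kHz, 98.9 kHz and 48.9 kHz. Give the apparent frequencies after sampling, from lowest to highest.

1.5 kHz, 4.1 kHz

fs/2 = 11.85 kHz.
72.6 kHz mod fs = 1.5 kHz.
1.5 kHz ≤ fs/2 = 11.85 kHz, appears at 1.5 kHz.
98.9 kHz mod fs = 4.1 kHz.
4.1 kHz ≤ fs/2 = 11.85 kHz, appears at 4.1 kHz.
48.9 kHz mod fs = 1.5 kHz.
1.5 kHz ≤ fs/2 = 11.85 kHz, appears at 1.5 kHz.
Distinct values: {1.5 kHz, 4.1 kHz}.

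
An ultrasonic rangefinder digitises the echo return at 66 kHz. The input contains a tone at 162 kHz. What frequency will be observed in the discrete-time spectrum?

30 kHz

162 kHz mod fs = 30 kHz.
30 kHz ≤ fs/2 = 33 kHz, appears at 30 kHz.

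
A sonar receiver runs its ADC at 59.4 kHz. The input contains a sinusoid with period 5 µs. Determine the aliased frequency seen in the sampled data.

21.8 kHz

T = 5 µs → f = 1/T = 200 kHz.
200 kHz mod fs = 21.8 kHz.
21.8 kHz ≤ fs/2 = 29.7 kHz, appears at 21.8 kHz.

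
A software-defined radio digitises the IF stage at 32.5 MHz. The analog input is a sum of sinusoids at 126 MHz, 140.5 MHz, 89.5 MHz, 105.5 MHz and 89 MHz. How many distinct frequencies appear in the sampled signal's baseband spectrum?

4

fs/2 = 16.25 MHz.
126 MHz mod fs = 28.5 MHz.
28.5 MHz > fs/2 = 16.25 MHz, folds to fs − 28.5 MHz = 4 MHz.
140.5 MHz mod fs = 10.5 MHz.
10.5 MHz ≤ fs/2 = 16.25 MHz, appears at 10.5 MHz.
89.5 MHz mod fs = 24.5 MHz.
24.5 MHz > fs/2 = 16.25 MHz, folds to fs − 24.5 MHz = 8 MHz.
105.5 MHz mod fs = 8 MHz.
8 MHz ≤ fs/2 = 16.25 MHz, appears at 8 MHz.
89 MHz mod fs = 24 MHz.
24 MHz > fs/2 = 16.25 MHz, folds to fs − 24 MHz = 8.5 MHz.
Distinct values: {4 MHz, 8 MHz, 8.5 MHz, 10.5 MHz} → 4.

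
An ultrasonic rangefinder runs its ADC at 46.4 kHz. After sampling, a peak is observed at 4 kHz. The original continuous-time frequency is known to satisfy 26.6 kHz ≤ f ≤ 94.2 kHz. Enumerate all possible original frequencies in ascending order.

42.4 kHz, 50.4 kHz, 88.8 kHz

Frequencies that alias to 4 kHz are k·fs ± 4 kHz for integer k ≥ 0.
k=0: 4 kHz.
k=1: 42.4 kHz, 50.4 kHz.
k=2: 88.8 kHz, 96.8 kHz.
k=3: 135.2 kHz, 143.2 kHz.
Within [26.6 kHz, 94.2 kHz]: 42.4 kHz, 50.4 kHz, 88.8 kHz.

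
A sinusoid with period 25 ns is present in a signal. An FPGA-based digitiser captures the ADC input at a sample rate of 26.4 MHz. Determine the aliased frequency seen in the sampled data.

12.8 MHz

T = 25 ns → f = 1/T = 40 MHz.
40 MHz mod fs = 13.6 MHz.
13.6 MHz > fs/2 = 13.2 MHz, folds to fs − 13.6 MHz = 12.8 MHz.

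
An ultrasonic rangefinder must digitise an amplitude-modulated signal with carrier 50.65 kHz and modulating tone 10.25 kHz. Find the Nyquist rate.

121.8 kHz

AM sidebands sit at fc ± fm = 40.4 kHz and 60.9 kHz.
Highest-frequency component: 60.9 kHz.
Nyquist rate = 2 × 60.9 kHz = 121.8 kHz.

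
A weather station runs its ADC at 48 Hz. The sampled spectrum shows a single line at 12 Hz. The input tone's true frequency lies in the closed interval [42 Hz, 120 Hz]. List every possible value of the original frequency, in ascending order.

Frequencies that alias to 12 Hz are k·fs ± 12 Hz for integer k ≥ 0.
k=0: 12 Hz.
k=1: 36 Hz, 60 Hz.
k=2: 84 Hz, 108 Hz.
k=3: 132 Hz, 156 Hz.
Within [42 Hz, 120 Hz]: 60 Hz, 84 Hz, 108 Hz.

60 Hz, 84 Hz, 108 Hz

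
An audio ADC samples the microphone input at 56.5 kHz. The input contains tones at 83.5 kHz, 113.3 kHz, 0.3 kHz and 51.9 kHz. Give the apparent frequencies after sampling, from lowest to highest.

fs/2 = 28.25 kHz.
83.5 kHz mod fs = 27 kHz.
27 kHz ≤ fs/2 = 28.25 kHz, appears at 27 kHz.
113.3 kHz mod fs = 0.3 kHz.
0.3 kHz ≤ fs/2 = 28.25 kHz, appears at 0.3 kHz.
0.3 kHz ≤ fs/2 = 28.25 kHz, passes unchanged.
51.9 kHz > fs/2 = 28.25 kHz, folds to fs − 51.9 kHz = 4.6 kHz.
Distinct values: {0.3 kHz, 4.6 kHz, 27 kHz}.

0.3 kHz, 4.6 kHz, 27 kHz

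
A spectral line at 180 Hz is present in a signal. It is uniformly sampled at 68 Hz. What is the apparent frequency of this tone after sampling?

180 Hz mod fs = 44 Hz.
44 Hz > fs/2 = 34 Hz, folds to fs − 44 Hz = 24 Hz.

24 Hz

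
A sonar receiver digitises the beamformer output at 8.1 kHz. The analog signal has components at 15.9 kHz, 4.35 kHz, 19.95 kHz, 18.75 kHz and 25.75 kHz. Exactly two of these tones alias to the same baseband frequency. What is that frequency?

3.75 kHz

fs/2 = 4.05 kHz.
15.9 kHz mod fs = 7.8 kHz.
7.8 kHz > fs/2 = 4.05 kHz, folds to fs − 7.8 kHz = 0.3 kHz.
4.35 kHz > fs/2 = 4.05 kHz, folds to fs − 4.35 kHz = 3.75 kHz.
19.95 kHz mod fs = 3.75 kHz.
3.75 kHz ≤ fs/2 = 4.05 kHz, appears at 3.75 kHz.
18.75 kHz mod fs = 2.55 kHz.
2.55 kHz ≤ fs/2 = 4.05 kHz, appears at 2.55 kHz.
25.75 kHz mod fs = 1.45 kHz.
1.45 kHz ≤ fs/2 = 4.05 kHz, appears at 1.45 kHz.
4.35 kHz and 19.95 kHz both map to 3.75 kHz.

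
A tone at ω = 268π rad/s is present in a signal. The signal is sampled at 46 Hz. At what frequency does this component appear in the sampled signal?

4 Hz

ω = 268π rad/s → f = ω/(2π) = 134 Hz.
134 Hz mod fs = 42 Hz.
42 Hz > fs/2 = 23 Hz, folds to fs − 42 Hz = 4 Hz.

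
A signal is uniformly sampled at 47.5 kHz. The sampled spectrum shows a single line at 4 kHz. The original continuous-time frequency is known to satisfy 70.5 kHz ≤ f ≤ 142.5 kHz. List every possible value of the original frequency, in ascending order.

Frequencies that alias to 4 kHz are k·fs ± 4 kHz for integer k ≥ 0.
k=0: 4 kHz.
k=1: 43.5 kHz, 51.5 kHz.
k=2: 91 kHz, 99 kHz.
k=3: 138.5 kHz, 146.5 kHz.
k=4: 186 kHz, 194 kHz.
Within [70.5 kHz, 142.5 kHz]: 91 kHz, 99 kHz, 138.5 kHz.

91 kHz, 99 kHz, 138.5 kHz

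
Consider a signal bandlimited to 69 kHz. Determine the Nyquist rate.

138 kHz

Nyquist rate = 2 × 69 kHz = 138 kHz.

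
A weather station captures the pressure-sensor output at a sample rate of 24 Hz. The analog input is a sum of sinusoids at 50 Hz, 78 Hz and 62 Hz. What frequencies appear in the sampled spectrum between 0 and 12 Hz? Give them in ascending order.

fs/2 = 12 Hz.
50 Hz mod fs = 2 Hz.
2 Hz ≤ fs/2 = 12 Hz, appears at 2 Hz.
78 Hz mod fs = 6 Hz.
6 Hz ≤ fs/2 = 12 Hz, appears at 6 Hz.
62 Hz mod fs = 14 Hz.
14 Hz > fs/2 = 12 Hz, folds to fs − 14 Hz = 10 Hz.
Distinct values: {2 Hz, 6 Hz, 10 Hz}.

2 Hz, 6 Hz, 10 Hz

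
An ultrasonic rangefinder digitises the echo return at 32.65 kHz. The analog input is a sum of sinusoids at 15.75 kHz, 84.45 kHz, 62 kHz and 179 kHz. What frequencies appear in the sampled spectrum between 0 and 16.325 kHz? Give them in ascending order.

fs/2 = 16.325 kHz.
15.75 kHz ≤ fs/2 = 16.325 kHz, passes unchanged.
84.45 kHz mod fs = 19.15 kHz.
19.15 kHz > fs/2 = 16.325 kHz, folds to fs − 19.15 kHz = 13.5 kHz.
62 kHz mod fs = 29.35 kHz.
29.35 kHz > fs/2 = 16.325 kHz, folds to fs − 29.35 kHz = 3.3 kHz.
179 kHz mod fs = 15.75 kHz.
15.75 kHz ≤ fs/2 = 16.325 kHz, appears at 15.75 kHz.
Distinct values: {3.3 kHz, 13.5 kHz, 15.75 kHz}.

3.3 kHz, 13.5 kHz, 15.75 kHz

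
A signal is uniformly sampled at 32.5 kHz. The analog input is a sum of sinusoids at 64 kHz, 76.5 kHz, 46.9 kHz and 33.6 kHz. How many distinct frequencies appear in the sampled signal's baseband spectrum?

4

fs/2 = 16.25 kHz.
64 kHz mod fs = 31.5 kHz.
31.5 kHz > fs/2 = 16.25 kHz, folds to fs − 31.5 kHz = 1 kHz.
76.5 kHz mod fs = 11.5 kHz.
11.5 kHz ≤ fs/2 = 16.25 kHz, appears at 11.5 kHz.
46.9 kHz mod fs = 14.4 kHz.
14.4 kHz ≤ fs/2 = 16.25 kHz, appears at 14.4 kHz.
33.6 kHz mod fs = 1.1 kHz.
1.1 kHz ≤ fs/2 = 16.25 kHz, appears at 1.1 kHz.
Distinct values: {1 kHz, 1.1 kHz, 11.5 kHz, 14.4 kHz} → 4.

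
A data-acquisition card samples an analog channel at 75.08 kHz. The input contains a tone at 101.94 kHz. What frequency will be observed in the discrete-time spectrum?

26.86 kHz

101.94 kHz mod fs = 26.86 kHz.
26.86 kHz ≤ fs/2 = 37.54 kHz, appears at 26.86 kHz.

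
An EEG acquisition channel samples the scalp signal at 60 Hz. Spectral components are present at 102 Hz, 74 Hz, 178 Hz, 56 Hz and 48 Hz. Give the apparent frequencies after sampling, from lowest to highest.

fs/2 = 30 Hz.
102 Hz mod fs = 42 Hz.
42 Hz > fs/2 = 30 Hz, folds to fs − 42 Hz = 18 Hz.
74 Hz mod fs = 14 Hz.
14 Hz ≤ fs/2 = 30 Hz, appears at 14 Hz.
178 Hz mod fs = 58 Hz.
58 Hz > fs/2 = 30 Hz, folds to fs − 58 Hz = 2 Hz.
56 Hz > fs/2 = 30 Hz, folds to fs − 56 Hz = 4 Hz.
48 Hz > fs/2 = 30 Hz, folds to fs − 48 Hz = 12 Hz.
Distinct values: {2 Hz, 4 Hz, 12 Hz, 14 Hz, 18 Hz}.

2 Hz, 4 Hz, 12 Hz, 14 Hz, 18 Hz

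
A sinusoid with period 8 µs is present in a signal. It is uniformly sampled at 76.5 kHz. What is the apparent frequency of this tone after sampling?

T = 8 µs → f = 1/T = 125 kHz.
125 kHz mod fs = 48.5 kHz.
48.5 kHz > fs/2 = 38.25 kHz, folds to fs − 48.5 kHz = 28 kHz.

28 kHz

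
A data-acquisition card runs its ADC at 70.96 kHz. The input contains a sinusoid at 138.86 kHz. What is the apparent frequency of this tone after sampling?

138.86 kHz mod fs = 67.9 kHz.
67.9 kHz > fs/2 = 35.48 kHz, folds to fs − 67.9 kHz = 3.06 kHz.

3.06 kHz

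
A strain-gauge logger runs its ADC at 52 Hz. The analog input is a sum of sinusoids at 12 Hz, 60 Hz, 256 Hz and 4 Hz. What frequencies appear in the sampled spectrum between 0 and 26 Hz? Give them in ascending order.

fs/2 = 26 Hz.
12 Hz ≤ fs/2 = 26 Hz, passes unchanged.
60 Hz mod fs = 8 Hz.
8 Hz ≤ fs/2 = 26 Hz, appears at 8 Hz.
256 Hz mod fs = 48 Hz.
48 Hz > fs/2 = 26 Hz, folds to fs − 48 Hz = 4 Hz.
4 Hz ≤ fs/2 = 26 Hz, passes unchanged.
Distinct values: {4 Hz, 8 Hz, 12 Hz}.

4 Hz, 8 Hz, 12 Hz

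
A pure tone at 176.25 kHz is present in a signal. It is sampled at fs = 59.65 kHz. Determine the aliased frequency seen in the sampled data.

2.7 kHz

176.25 kHz mod fs = 56.95 kHz.
56.95 kHz > fs/2 = 29.825 kHz, folds to fs − 56.95 kHz = 2.7 kHz.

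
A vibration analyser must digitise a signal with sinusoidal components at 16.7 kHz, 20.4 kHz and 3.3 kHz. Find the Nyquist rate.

40.8 kHz

Highest-frequency component: 20.4 kHz.
Nyquist rate = 2 × 20.4 kHz = 40.8 kHz.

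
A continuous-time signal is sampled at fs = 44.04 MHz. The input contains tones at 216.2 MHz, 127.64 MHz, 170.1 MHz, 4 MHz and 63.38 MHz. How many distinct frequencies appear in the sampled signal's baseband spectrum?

4

fs/2 = 22.02 MHz.
216.2 MHz mod fs = 40.04 MHz.
40.04 MHz > fs/2 = 22.02 MHz, folds to fs − 40.04 MHz = 4 MHz.
127.64 MHz mod fs = 39.56 MHz.
39.56 MHz > fs/2 = 22.02 MHz, folds to fs − 39.56 MHz = 4.48 MHz.
170.1 MHz mod fs = 37.98 MHz.
37.98 MHz > fs/2 = 22.02 MHz, folds to fs − 37.98 MHz = 6.06 MHz.
4 MHz ≤ fs/2 = 22.02 MHz, passes unchanged.
63.38 MHz mod fs = 19.34 MHz.
19.34 MHz ≤ fs/2 = 22.02 MHz, appears at 19.34 MHz.
Distinct values: {4 MHz, 4.48 MHz, 6.06 MHz, 19.34 MHz} → 4.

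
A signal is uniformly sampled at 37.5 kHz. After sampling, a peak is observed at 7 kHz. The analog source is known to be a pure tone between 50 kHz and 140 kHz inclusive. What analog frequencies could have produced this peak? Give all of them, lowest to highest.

Frequencies that alias to 7 kHz are k·fs ± 7 kHz for integer k ≥ 0.
k=0: 7 kHz.
k=1: 30.5 kHz, 44.5 kHz.
k=2: 68 kHz, 82 kHz.
k=3: 105.5 kHz, 119.5 kHz.
k=4: 143 kHz, 157 kHz.
Within [50 kHz, 140 kHz]: 68 kHz, 82 kHz, 105.5 kHz, 119.5 kHz.

68 kHz, 82 kHz, 105.5 kHz, 119.5 kHz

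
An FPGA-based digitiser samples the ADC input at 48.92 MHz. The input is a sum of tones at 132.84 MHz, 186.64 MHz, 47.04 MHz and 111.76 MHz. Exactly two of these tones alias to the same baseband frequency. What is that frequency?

13.92 MHz

fs/2 = 24.46 MHz.
132.84 MHz mod fs = 35 MHz.
35 MHz > fs/2 = 24.46 MHz, folds to fs − 35 MHz = 13.92 MHz.
186.64 MHz mod fs = 39.88 MHz.
39.88 MHz > fs/2 = 24.46 MHz, folds to fs − 39.88 MHz = 9.04 MHz.
47.04 MHz > fs/2 = 24.46 MHz, folds to fs − 47.04 MHz = 1.88 MHz.
111.76 MHz mod fs = 13.92 MHz.
13.92 MHz ≤ fs/2 = 24.46 MHz, appears at 13.92 MHz.
111.76 MHz and 132.84 MHz both map to 13.92 MHz.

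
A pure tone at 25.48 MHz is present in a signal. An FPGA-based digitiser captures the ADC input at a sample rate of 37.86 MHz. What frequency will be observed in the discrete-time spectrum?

12.38 MHz

25.48 MHz > fs/2 = 18.93 MHz, folds to fs − 25.48 MHz = 12.38 MHz.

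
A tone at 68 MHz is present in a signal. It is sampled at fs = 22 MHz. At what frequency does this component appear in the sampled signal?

2 MHz

68 MHz mod fs = 2 MHz.
2 MHz ≤ fs/2 = 11 MHz, appears at 2 MHz.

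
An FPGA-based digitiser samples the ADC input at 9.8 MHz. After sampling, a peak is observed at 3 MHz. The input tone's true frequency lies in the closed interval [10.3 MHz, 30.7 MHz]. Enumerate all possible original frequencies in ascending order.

Frequencies that alias to 3 MHz are k·fs ± 3 MHz for integer k ≥ 0.
k=0: 3 MHz.
k=1: 6.8 MHz, 12.8 MHz.
k=2: 16.6 MHz, 22.6 MHz.
k=3: 26.4 MHz, 32.4 MHz.
k=4: 36.2 MHz, 42.2 MHz.
Within [10.3 MHz, 30.7 MHz]: 12.8 MHz, 16.6 MHz, 22.6 MHz, 26.4 MHz.

12.8 MHz, 16.6 MHz, 22.6 MHz, 26.4 MHz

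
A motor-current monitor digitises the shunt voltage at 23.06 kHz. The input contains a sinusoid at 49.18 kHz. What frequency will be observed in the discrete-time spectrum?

3.06 kHz

49.18 kHz mod fs = 3.06 kHz.
3.06 kHz ≤ fs/2 = 11.53 kHz, appears at 3.06 kHz.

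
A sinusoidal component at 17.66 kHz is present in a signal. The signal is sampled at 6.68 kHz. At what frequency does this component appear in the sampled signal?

2.38 kHz

17.66 kHz mod fs = 4.3 kHz.
4.3 kHz > fs/2 = 3.34 kHz, folds to fs − 4.3 kHz = 2.38 kHz.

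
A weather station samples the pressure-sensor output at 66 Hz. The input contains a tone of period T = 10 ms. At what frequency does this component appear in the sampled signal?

T = 10 ms → f = 1/T = 100 Hz.
100 Hz mod fs = 34 Hz.
34 Hz > fs/2 = 33 Hz, folds to fs − 34 Hz = 32 Hz.

32 Hz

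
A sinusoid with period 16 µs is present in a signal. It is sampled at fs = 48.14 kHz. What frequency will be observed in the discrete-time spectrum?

14.36 kHz

T = 16 µs → f = 1/T = 62.5 kHz.
62.5 kHz mod fs = 14.36 kHz.
14.36 kHz ≤ fs/2 = 24.07 kHz, appears at 14.36 kHz.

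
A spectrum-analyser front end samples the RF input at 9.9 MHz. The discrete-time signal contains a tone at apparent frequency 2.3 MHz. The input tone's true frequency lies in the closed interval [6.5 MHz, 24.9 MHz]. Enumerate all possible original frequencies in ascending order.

Frequencies that alias to 2.3 MHz are k·fs ± 2.3 MHz for integer k ≥ 0.
k=0: 2.3 MHz.
k=1: 7.6 MHz, 12.2 MHz.
k=2: 17.5 MHz, 22.1 MHz.
k=3: 27.4 MHz, 32 MHz.
Within [6.5 MHz, 24.9 MHz]: 7.6 MHz, 12.2 MHz, 17.5 MHz, 22.1 MHz.

7.6 MHz, 12.2 MHz, 17.5 MHz, 22.1 MHz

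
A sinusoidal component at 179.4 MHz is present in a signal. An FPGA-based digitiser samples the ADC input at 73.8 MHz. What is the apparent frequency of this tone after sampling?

179.4 MHz mod fs = 31.8 MHz.
31.8 MHz ≤ fs/2 = 36.9 MHz, appears at 31.8 MHz.

31.8 MHz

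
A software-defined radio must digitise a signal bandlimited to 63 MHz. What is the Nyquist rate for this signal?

Nyquist rate = 2 × 63 MHz = 126 MHz.

126 MHz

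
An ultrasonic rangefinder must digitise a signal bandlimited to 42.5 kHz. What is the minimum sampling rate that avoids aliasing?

Nyquist rate = 2 × 42.5 kHz = 85 kHz.

85 kHz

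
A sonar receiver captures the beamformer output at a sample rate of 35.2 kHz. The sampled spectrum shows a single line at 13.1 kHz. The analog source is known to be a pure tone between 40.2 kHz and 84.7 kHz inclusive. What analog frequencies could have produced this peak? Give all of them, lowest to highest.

Frequencies that alias to 13.1 kHz are k·fs ± 13.1 kHz for integer k ≥ 0.
k=0: 13.1 kHz.
k=1: 22.1 kHz, 48.3 kHz.
k=2: 57.3 kHz, 83.5 kHz.
k=3: 92.5 kHz, 118.7 kHz.
Within [40.2 kHz, 84.7 kHz]: 48.3 kHz, 57.3 kHz, 83.5 kHz.

48.3 kHz, 57.3 kHz, 83.5 kHz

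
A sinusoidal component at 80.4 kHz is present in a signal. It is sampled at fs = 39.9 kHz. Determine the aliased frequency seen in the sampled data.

80.4 kHz mod fs = 0.6 kHz.
0.6 kHz ≤ fs/2 = 19.95 kHz, appears at 0.6 kHz.

0.6 kHz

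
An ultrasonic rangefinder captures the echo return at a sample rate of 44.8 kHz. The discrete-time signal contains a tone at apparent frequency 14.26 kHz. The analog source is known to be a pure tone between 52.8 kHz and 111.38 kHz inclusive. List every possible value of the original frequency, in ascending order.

59.06 kHz, 75.34 kHz, 103.86 kHz

Frequencies that alias to 14.26 kHz are k·fs ± 14.26 kHz for integer k ≥ 0.
k=0: 14.26 kHz.
k=1: 30.54 kHz, 59.06 kHz.
k=2: 75.34 kHz, 103.86 kHz.
k=3: 120.14 kHz, 148.66 kHz.
Within [52.8 kHz, 111.38 kHz]: 59.06 kHz, 75.34 kHz, 103.86 kHz.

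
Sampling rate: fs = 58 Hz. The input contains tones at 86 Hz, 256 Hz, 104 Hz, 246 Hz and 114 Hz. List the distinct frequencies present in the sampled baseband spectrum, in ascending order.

2 Hz, 12 Hz, 14 Hz, 24 Hz, 28 Hz

fs/2 = 29 Hz.
86 Hz mod fs = 28 Hz.
28 Hz ≤ fs/2 = 29 Hz, appears at 28 Hz.
256 Hz mod fs = 24 Hz.
24 Hz ≤ fs/2 = 29 Hz, appears at 24 Hz.
104 Hz mod fs = 46 Hz.
46 Hz > fs/2 = 29 Hz, folds to fs − 46 Hz = 12 Hz.
246 Hz mod fs = 14 Hz.
14 Hz ≤ fs/2 = 29 Hz, appears at 14 Hz.
114 Hz mod fs = 56 Hz.
56 Hz > fs/2 = 29 Hz, folds to fs − 56 Hz = 2 Hz.
Distinct values: {2 Hz, 12 Hz, 14 Hz, 24 Hz, 28 Hz}.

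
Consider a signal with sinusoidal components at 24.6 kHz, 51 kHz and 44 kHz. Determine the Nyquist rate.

102 kHz

Highest-frequency component: 51 kHz.
Nyquist rate = 2 × 51 kHz = 102 kHz.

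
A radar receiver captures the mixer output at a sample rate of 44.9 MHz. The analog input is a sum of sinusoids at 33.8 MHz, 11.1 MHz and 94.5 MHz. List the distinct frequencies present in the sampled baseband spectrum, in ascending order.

4.7 MHz, 11.1 MHz

fs/2 = 22.45 MHz.
33.8 MHz > fs/2 = 22.45 MHz, folds to fs − 33.8 MHz = 11.1 MHz.
11.1 MHz ≤ fs/2 = 22.45 MHz, passes unchanged.
94.5 MHz mod fs = 4.7 MHz.
4.7 MHz ≤ fs/2 = 22.45 MHz, appears at 4.7 MHz.
Distinct values: {4.7 MHz, 11.1 MHz}.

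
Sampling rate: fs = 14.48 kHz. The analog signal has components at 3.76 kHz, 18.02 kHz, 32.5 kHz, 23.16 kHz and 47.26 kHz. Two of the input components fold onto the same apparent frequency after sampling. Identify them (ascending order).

fs/2 = 7.24 kHz.
3.76 kHz ≤ fs/2 = 7.24 kHz, passes unchanged.
18.02 kHz mod fs = 3.54 kHz.
3.54 kHz ≤ fs/2 = 7.24 kHz, appears at 3.54 kHz.
32.5 kHz mod fs = 3.54 kHz.
3.54 kHz ≤ fs/2 = 7.24 kHz, appears at 3.54 kHz.
23.16 kHz mod fs = 8.68 kHz.
8.68 kHz > fs/2 = 7.24 kHz, folds to fs − 8.68 kHz = 5.8 kHz.
47.26 kHz mod fs = 3.82 kHz.
3.82 kHz ≤ fs/2 = 7.24 kHz, appears at 3.82 kHz.
18.02 kHz and 32.5 kHz both map to 3.54 kHz.

18.02 kHz, 32.5 kHz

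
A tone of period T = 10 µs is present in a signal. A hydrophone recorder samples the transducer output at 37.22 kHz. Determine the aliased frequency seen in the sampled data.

11.66 kHz

T = 10 µs → f = 1/T = 100 kHz.
100 kHz mod fs = 25.56 kHz.
25.56 kHz > fs/2 = 18.61 kHz, folds to fs − 25.56 kHz = 11.66 kHz.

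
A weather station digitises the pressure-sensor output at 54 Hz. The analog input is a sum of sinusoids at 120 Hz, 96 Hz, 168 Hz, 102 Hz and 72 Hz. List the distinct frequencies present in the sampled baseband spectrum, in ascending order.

6 Hz, 12 Hz, 18 Hz

fs/2 = 27 Hz.
120 Hz mod fs = 12 Hz.
12 Hz ≤ fs/2 = 27 Hz, appears at 12 Hz.
96 Hz mod fs = 42 Hz.
42 Hz > fs/2 = 27 Hz, folds to fs − 42 Hz = 12 Hz.
168 Hz mod fs = 6 Hz.
6 Hz ≤ fs/2 = 27 Hz, appears at 6 Hz.
102 Hz mod fs = 48 Hz.
48 Hz > fs/2 = 27 Hz, folds to fs − 48 Hz = 6 Hz.
72 Hz mod fs = 18 Hz.
18 Hz ≤ fs/2 = 27 Hz, appears at 18 Hz.
Distinct values: {6 Hz, 12 Hz, 18 Hz}.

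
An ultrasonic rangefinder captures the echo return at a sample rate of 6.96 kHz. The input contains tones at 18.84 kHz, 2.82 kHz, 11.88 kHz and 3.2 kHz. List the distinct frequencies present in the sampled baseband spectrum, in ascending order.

2.04 kHz, 2.82 kHz, 3.2 kHz

fs/2 = 3.48 kHz.
18.84 kHz mod fs = 4.92 kHz.
4.92 kHz > fs/2 = 3.48 kHz, folds to fs − 4.92 kHz = 2.04 kHz.
2.82 kHz ≤ fs/2 = 3.48 kHz, passes unchanged.
11.88 kHz mod fs = 4.92 kHz.
4.92 kHz > fs/2 = 3.48 kHz, folds to fs − 4.92 kHz = 2.04 kHz.
3.2 kHz ≤ fs/2 = 3.48 kHz, passes unchanged.
Distinct values: {2.04 kHz, 2.82 kHz, 3.2 kHz}.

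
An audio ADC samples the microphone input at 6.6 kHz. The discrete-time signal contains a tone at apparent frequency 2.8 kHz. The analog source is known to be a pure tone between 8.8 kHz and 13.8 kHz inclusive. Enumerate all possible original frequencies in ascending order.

Frequencies that alias to 2.8 kHz are k·fs ± 2.8 kHz for integer k ≥ 0.
k=0: 2.8 kHz.
k=1: 3.8 kHz, 9.4 kHz.
k=2: 10.4 kHz, 16 kHz.
k=3: 17 kHz, 22.6 kHz.
Within [8.8 kHz, 13.8 kHz]: 9.4 kHz, 10.4 kHz.

9.4 kHz, 10.4 kHz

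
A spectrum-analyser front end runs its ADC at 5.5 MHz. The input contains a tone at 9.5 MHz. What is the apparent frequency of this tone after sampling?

1.5 MHz

9.5 MHz mod fs = 4 MHz.
4 MHz > fs/2 = 2.75 MHz, folds to fs − 4 MHz = 1.5 MHz.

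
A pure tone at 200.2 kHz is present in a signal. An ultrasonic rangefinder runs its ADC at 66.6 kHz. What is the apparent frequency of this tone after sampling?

200.2 kHz mod fs = 0.4 kHz.
0.4 kHz ≤ fs/2 = 33.3 kHz, appears at 0.4 kHz.

0.4 kHz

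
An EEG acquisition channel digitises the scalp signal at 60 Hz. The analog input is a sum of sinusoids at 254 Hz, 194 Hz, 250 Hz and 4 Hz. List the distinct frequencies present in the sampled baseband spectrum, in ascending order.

4 Hz, 10 Hz, 14 Hz

fs/2 = 30 Hz.
254 Hz mod fs = 14 Hz.
14 Hz ≤ fs/2 = 30 Hz, appears at 14 Hz.
194 Hz mod fs = 14 Hz.
14 Hz ≤ fs/2 = 30 Hz, appears at 14 Hz.
250 Hz mod fs = 10 Hz.
10 Hz ≤ fs/2 = 30 Hz, appears at 10 Hz.
4 Hz ≤ fs/2 = 30 Hz, passes unchanged.
Distinct values: {4 Hz, 10 Hz, 14 Hz}.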